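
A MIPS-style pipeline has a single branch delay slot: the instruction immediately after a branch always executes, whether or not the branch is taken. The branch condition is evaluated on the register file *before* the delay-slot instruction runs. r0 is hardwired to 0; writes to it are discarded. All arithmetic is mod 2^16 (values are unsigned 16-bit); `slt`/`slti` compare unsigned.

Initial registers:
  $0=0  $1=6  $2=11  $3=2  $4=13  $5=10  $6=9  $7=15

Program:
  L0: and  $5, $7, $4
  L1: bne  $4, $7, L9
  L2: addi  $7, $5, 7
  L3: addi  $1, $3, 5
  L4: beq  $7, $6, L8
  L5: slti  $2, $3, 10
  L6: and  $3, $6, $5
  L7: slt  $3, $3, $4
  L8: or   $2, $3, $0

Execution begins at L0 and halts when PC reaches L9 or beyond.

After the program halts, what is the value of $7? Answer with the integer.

#0 and  $5, $7, $4 ; 0/6/11/2/13/13/9/15
#1 bne  $4, $7, L9 ; 0/6/11/2/13/13/9/15 ; →target
#2 addi  $7, $5, 7 ; 0/6/11/2/13/13/9/20

20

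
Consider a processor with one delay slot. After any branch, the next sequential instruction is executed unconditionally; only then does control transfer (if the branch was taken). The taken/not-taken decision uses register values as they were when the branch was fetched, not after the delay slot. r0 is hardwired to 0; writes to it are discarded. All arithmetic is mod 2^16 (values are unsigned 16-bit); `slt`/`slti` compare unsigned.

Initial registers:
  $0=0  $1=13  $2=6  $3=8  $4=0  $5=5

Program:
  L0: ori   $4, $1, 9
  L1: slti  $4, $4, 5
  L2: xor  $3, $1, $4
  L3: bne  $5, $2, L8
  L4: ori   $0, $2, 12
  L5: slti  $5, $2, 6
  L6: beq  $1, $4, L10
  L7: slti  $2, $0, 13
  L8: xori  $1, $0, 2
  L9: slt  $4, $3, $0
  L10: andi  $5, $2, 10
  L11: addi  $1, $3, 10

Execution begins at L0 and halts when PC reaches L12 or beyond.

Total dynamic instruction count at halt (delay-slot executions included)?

[0] ori   $4, $1, 9  →  {$0:0, $1:13, $2:6, $3:8, $4:13, $5:5}
[1] slti  $4, $4, 5  →  {$0:0, $1:13, $2:6, $3:8, $4:0, $5:5}
[2] xor  $3, $1, $4  →  {$0:0, $1:13, $2:6, $3:13, $4:0, $5:5}
[3] bne  $5, $2, L8  →  {$0:0, $1:13, $2:6, $3:13, $4:0, $5:5}  ⟨branch taken⟩
[4] ori   $0, $2, 12  →  {$0:0, $1:13, $2:6, $3:13, $4:0, $5:5}
[8] xori  $1, $0, 2  →  {$0:0, $1:2, $2:6, $3:13, $4:0, $5:5}
[9] slt  $4, $3, $0  →  {$0:0, $1:2, $2:6, $3:13, $4:0, $5:5}
[10] andi  $5, $2, 10  →  {$0:0, $1:2, $2:6, $3:13, $4:0, $5:2}
[11] addi  $1, $3, 10  →  {$0:0, $1:23, $2:6, $3:13, $4:0, $5:2}

9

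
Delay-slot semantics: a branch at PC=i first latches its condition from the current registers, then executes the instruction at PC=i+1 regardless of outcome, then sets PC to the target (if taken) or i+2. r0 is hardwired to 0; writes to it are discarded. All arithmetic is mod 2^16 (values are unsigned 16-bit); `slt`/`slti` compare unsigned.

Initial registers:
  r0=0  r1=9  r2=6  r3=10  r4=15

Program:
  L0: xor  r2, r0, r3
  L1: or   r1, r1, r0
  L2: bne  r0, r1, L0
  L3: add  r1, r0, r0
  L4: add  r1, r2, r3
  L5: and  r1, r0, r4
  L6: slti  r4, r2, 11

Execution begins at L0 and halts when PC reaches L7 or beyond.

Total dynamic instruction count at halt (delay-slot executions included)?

PC=0  xor  r2, r0, r3        | r0=0 r1=9 r2=10 r3=10 r4=15
PC=1  or   r1, r1, r0        | r0=0 r1=9 r2=10 r3=10 r4=15
PC=2  bne  r0, r1, L0        | r0=0 r1=9 r2=10 r3=10 r4=15  [TAKEN]
PC=3  add  r1, r0, r0        | r0=0 r1=0 r2=10 r3=10 r4=15
PC=0  xor  r2, r0, r3        | r0=0 r1=0 r2=10 r3=10 r4=15
PC=1  or   r1, r1, r0        | r0=0 r1=0 r2=10 r3=10 r4=15
PC=2  bne  r0, r1, L0        | r0=0 r1=0 r2=10 r3=10 r4=15  [not taken]
PC=3  add  r1, r0, r0        | r0=0 r1=0 r2=10 r3=10 r4=15
PC=4  add  r1, r2, r3        | r0=0 r1=20 r2=10 r3=10 r4=15
PC=5  and  r1, r0, r4        | r0=0 r1=0 r2=10 r3=10 r4=15
PC=6  slti  r4, r2, 11       | r0=0 r1=0 r2=10 r3=10 r4=1

11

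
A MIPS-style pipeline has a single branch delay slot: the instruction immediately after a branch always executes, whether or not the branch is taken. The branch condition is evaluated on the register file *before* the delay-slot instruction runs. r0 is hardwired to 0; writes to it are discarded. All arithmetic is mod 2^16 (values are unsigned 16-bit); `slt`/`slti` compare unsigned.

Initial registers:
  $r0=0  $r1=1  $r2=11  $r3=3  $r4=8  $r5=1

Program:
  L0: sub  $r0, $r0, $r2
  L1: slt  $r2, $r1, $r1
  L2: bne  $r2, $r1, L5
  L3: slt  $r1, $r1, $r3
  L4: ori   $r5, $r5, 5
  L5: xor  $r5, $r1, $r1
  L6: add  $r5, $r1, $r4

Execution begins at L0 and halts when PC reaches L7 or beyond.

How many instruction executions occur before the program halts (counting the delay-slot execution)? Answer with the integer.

#0 sub  $r0, $r0, $r2 ; 0/1/11/3/8/1
#1 slt  $r2, $r1, $r1 ; 0/1/0/3/8/1
#2 bne  $r2, $r1, L5 ; 0/1/0/3/8/1 ; →target
#3 slt  $r1, $r1, $r3 ; 0/1/0/3/8/1
#5 xor  $r5, $r1, $r1 ; 0/1/0/3/8/0
#6 add  $r5, $r1, $r4 ; 0/1/0/3/8/9

6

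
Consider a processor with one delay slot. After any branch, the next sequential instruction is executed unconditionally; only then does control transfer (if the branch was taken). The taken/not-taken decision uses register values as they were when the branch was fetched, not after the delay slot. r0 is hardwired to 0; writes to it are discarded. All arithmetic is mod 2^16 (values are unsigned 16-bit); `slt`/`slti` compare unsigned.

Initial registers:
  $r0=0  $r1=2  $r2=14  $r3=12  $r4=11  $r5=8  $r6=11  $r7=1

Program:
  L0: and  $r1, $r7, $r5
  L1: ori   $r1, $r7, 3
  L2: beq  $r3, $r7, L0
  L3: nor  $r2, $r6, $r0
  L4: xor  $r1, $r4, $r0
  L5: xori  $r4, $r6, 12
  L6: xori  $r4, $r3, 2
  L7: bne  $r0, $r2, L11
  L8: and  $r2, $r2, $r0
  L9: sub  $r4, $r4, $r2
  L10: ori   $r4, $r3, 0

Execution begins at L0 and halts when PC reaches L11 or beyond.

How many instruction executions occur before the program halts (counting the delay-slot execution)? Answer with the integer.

[0] and  $r1, $r7, $r5  →  {$r0:0, $r1:0, $r2:14, $r3:12, $r4:11, $r5:8, $r6:11, $r7:1}
[1] ori   $r1, $r7, 3  →  {$r0:0, $r1:3, $r2:14, $r3:12, $r4:11, $r5:8, $r6:11, $r7:1}
[2] beq  $r3, $r7, L0  →  {$r0:0, $r1:3, $r2:14, $r3:12, $r4:11, $r5:8, $r6:11, $r7:1}  ⟨branch fallthrough⟩
[3] nor  $r2, $r6, $r0  →  {$r0:0, $r1:3, $r2:65524, $r3:12, $r4:11, $r5:8, $r6:11, $r7:1}
[4] xor  $r1, $r4, $r0  →  {$r0:0, $r1:11, $r2:65524, $r3:12, $r4:11, $r5:8, $r6:11, $r7:1}
[5] xori  $r4, $r6, 12  →  {$r0:0, $r1:11, $r2:65524, $r3:12, $r4:7, $r5:8, $r6:11, $r7:1}
[6] xori  $r4, $r3, 2  →  {$r0:0, $r1:11, $r2:65524, $r3:12, $r4:14, $r5:8, $r6:11, $r7:1}
[7] bne  $r0, $r2, L11  →  {$r0:0, $r1:11, $r2:65524, $r3:12, $r4:14, $r5:8, $r6:11, $r7:1}  ⟨branch taken⟩
[8] and  $r2, $r2, $r0  →  {$r0:0, $r1:11, $r2:0, $r3:12, $r4:14, $r5:8, $r6:11, $r7:1}

9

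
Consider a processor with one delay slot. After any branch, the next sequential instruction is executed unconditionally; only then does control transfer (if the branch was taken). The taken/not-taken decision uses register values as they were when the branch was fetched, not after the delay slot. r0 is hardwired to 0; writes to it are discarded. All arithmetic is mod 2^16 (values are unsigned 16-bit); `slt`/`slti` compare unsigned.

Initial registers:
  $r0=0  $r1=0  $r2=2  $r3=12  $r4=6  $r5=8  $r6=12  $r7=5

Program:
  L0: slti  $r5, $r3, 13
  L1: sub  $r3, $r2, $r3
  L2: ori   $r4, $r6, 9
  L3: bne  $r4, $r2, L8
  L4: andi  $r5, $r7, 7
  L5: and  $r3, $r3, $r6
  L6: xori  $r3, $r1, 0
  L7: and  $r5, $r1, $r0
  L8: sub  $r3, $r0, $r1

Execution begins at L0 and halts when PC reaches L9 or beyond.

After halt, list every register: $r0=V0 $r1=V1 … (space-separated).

[0] slti  $r5, $r3, 13  →  {$r0:0, $r1:0, $r2:2, $r3:12, $r4:6, $r5:1, $r6:12, $r7:5}
[1] sub  $r3, $r2, $r3  →  {$r0:0, $r1:0, $r2:2, $r3:65526, $r4:6, $r5:1, $r6:12, $r7:5}
[2] ori   $r4, $r6, 9  →  {$r0:0, $r1:0, $r2:2, $r3:65526, $r4:13, $r5:1, $r6:12, $r7:5}
[3] bne  $r4, $r2, L8  →  {$r0:0, $r1:0, $r2:2, $r3:65526, $r4:13, $r5:1, $r6:12, $r7:5}  ⟨branch taken⟩
[4] andi  $r5, $r7, 7  →  {$r0:0, $r1:0, $r2:2, $r3:65526, $r4:13, $r5:5, $r6:12, $r7:5}
[8] sub  $r3, $r0, $r1  →  {$r0:0, $r1:0, $r2:2, $r3:0, $r4:13, $r5:5, $r6:12, $r7:5}

$r0=0 $r1=0 $r2=2 $r3=0 $r4=13 $r5=5 $r6=12 $r7=5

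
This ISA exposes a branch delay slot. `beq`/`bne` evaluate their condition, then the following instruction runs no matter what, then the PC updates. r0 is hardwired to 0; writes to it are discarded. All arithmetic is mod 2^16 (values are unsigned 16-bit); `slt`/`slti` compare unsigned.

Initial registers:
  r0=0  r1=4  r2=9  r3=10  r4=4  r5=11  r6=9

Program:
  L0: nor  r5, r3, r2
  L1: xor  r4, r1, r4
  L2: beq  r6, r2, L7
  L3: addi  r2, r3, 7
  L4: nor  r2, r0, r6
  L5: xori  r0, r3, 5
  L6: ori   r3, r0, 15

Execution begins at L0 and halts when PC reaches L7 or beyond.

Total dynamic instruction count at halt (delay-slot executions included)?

4

#0 nor  r5, r3, r2 ; 0/4/9/10/4/65524/9
#1 xor  r4, r1, r4 ; 0/4/9/10/0/65524/9
#2 beq  r6, r2, L7 ; 0/4/9/10/0/65524/9 ; →target
#3 addi  r2, r3, 7 ; 0/4/17/10/0/65524/9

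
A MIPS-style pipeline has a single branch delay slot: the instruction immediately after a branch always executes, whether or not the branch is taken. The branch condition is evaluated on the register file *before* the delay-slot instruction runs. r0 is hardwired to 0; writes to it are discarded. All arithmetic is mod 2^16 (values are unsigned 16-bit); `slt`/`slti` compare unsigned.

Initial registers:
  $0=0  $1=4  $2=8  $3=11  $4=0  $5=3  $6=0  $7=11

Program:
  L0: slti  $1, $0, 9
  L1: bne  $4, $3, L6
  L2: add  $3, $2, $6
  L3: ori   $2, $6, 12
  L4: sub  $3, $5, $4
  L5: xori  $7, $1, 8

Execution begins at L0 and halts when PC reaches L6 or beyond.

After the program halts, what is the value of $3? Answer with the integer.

8

#0 slti  $1, $0, 9 ; 0/1/8/11/0/3/0/11
#1 bne  $4, $3, L6 ; 0/1/8/11/0/3/0/11 ; →target
#2 add  $3, $2, $6 ; 0/1/8/8/0/3/0/11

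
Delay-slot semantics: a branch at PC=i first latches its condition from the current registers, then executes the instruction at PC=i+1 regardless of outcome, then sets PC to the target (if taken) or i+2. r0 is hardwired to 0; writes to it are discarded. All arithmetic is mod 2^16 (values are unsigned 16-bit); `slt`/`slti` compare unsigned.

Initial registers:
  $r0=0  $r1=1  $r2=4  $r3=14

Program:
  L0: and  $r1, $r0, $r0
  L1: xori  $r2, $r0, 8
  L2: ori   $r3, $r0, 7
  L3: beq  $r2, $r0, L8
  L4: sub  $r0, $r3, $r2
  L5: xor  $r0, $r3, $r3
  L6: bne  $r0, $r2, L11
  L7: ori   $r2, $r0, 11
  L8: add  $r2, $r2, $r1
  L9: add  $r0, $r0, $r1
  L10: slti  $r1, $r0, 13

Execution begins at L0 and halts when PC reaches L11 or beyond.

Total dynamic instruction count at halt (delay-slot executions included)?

  step pc=0: and  $r1, $r0, $r0  regs=(0,0,4,14)
  step pc=1: xori  $r2, $r0, 8  regs=(0,0,8,14)
  step pc=2: ori   $r3, $r0, 7  regs=(0,0,8,7)
  step pc=3: beq  $r2, $r0, L8  cond=F  regs=(0,0,8,7)
  step pc=4: sub  $r0, $r3, $r2  regs=(0,0,8,7)
  step pc=5: xor  $r0, $r3, $r3  regs=(0,0,8,7)
  step pc=6: bne  $r0, $r2, L11  cond=T  regs=(0,0,8,7)
  step pc=7: ori   $r2, $r0, 11  regs=(0,0,11,7)

8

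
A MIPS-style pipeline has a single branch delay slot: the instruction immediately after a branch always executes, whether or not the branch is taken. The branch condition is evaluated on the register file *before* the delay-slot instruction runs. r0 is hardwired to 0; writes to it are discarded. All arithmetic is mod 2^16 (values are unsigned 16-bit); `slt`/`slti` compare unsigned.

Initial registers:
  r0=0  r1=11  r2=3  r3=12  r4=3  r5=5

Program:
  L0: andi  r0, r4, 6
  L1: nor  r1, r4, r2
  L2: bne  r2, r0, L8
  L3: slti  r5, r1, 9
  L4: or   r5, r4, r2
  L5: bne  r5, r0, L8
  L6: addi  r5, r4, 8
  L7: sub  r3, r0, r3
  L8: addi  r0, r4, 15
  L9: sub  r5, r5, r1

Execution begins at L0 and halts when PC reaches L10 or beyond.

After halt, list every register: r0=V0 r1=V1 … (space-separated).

PC=0  andi  r0, r4, 6        | r0=0 r1=11 r2=3 r3=12 r4=3 r5=5
PC=1  nor  r1, r4, r2        | r0=0 r1=65532 r2=3 r3=12 r4=3 r5=5
PC=2  bne  r2, r0, L8        | r0=0 r1=65532 r2=3 r3=12 r4=3 r5=5  [TAKEN]
PC=3  slti  r5, r1, 9        | r0=0 r1=65532 r2=3 r3=12 r4=3 r5=0
PC=8  addi  r0, r4, 15       | r0=0 r1=65532 r2=3 r3=12 r4=3 r5=0
PC=9  sub  r5, r5, r1        | r0=0 r1=65532 r2=3 r3=12 r4=3 r5=4

r0=0 r1=65532 r2=3 r3=12 r4=3 r5=4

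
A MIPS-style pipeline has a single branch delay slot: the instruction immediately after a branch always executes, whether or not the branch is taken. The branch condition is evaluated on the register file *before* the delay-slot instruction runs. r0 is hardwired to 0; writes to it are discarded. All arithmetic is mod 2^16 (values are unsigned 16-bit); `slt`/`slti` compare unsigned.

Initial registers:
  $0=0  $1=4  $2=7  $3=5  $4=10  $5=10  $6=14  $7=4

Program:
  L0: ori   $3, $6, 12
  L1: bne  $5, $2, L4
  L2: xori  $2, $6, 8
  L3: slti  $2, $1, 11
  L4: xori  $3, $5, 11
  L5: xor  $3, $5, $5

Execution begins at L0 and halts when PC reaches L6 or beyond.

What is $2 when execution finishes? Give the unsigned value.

[0] ori   $3, $6, 12  →  {$0:0, $1:4, $2:7, $3:14, $4:10, $5:10, $6:14, $7:4}
[1] bne  $5, $2, L4  →  {$0:0, $1:4, $2:7, $3:14, $4:10, $5:10, $6:14, $7:4}  ⟨branch taken⟩
[2] xori  $2, $6, 8  →  {$0:0, $1:4, $2:6, $3:14, $4:10, $5:10, $6:14, $7:4}
[4] xori  $3, $5, 11  →  {$0:0, $1:4, $2:6, $3:1, $4:10, $5:10, $6:14, $7:4}
[5] xor  $3, $5, $5  →  {$0:0, $1:4, $2:6, $3:0, $4:10, $5:10, $6:14, $7:4}

6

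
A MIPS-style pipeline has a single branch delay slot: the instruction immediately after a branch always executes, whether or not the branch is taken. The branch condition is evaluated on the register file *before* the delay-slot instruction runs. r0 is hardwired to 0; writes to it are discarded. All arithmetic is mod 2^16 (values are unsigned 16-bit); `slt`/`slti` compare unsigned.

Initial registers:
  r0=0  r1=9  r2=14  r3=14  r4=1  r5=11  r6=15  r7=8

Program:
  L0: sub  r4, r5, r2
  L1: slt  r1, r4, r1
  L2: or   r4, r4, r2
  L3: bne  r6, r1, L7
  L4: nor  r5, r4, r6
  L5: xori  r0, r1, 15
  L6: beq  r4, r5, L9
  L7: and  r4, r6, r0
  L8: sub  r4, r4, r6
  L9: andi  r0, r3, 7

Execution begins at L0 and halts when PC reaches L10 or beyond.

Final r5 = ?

#0 sub  r4, r5, r2 ; 0/9/14/14/65533/11/15/8
#1 slt  r1, r4, r1 ; 0/0/14/14/65533/11/15/8
#2 or   r4, r4, r2 ; 0/0/14/14/65535/11/15/8
#3 bne  r6, r1, L7 ; 0/0/14/14/65535/11/15/8 ; →target
#4 nor  r5, r4, r6 ; 0/0/14/14/65535/0/15/8
#7 and  r4, r6, r0 ; 0/0/14/14/0/0/15/8
#8 sub  r4, r4, r6 ; 0/0/14/14/65521/0/15/8
#9 andi  r0, r3, 7 ; 0/0/14/14/65521/0/15/8

0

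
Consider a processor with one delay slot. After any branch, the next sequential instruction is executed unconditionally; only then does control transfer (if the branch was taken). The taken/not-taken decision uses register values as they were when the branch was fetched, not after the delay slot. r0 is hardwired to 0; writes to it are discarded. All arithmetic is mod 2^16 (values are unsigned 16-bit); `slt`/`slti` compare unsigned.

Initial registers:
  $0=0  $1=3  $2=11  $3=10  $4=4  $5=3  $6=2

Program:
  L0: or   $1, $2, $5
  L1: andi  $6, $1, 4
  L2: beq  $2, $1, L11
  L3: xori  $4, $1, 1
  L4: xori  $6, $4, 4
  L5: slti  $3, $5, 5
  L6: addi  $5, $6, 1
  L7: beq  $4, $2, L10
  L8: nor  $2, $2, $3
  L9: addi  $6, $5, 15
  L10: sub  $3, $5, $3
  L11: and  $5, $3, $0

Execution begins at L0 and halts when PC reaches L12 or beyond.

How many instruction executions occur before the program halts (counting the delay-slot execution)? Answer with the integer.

5

  step pc=0: or   $1, $2, $5  regs=(0,11,11,10,4,3,2)
  step pc=1: andi  $6, $1, 4  regs=(0,11,11,10,4,3,0)
  step pc=2: beq  $2, $1, L11  cond=T  regs=(0,11,11,10,4,3,0)
  step pc=3: xori  $4, $1, 1  regs=(0,11,11,10,10,3,0)
  step pc=11: and  $5, $3, $0  regs=(0,11,11,10,10,0,0)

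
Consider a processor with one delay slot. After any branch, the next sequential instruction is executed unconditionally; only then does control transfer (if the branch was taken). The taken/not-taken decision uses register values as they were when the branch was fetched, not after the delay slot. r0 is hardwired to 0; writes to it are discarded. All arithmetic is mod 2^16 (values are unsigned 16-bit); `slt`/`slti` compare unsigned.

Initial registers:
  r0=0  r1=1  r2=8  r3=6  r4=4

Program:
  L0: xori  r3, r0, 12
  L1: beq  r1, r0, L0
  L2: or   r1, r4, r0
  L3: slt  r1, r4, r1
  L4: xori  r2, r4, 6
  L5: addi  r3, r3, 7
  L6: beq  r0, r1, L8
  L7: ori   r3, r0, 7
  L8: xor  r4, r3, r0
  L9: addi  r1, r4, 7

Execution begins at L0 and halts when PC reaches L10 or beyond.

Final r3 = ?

[0] xori  r3, r0, 12  →  {r0:0, r1:1, r2:8, r3:12, r4:4}
[1] beq  r1, r0, L0  →  {r0:0, r1:1, r2:8, r3:12, r4:4}  ⟨branch fallthrough⟩
[2] or   r1, r4, r0  →  {r0:0, r1:4, r2:8, r3:12, r4:4}
[3] slt  r1, r4, r1  →  {r0:0, r1:0, r2:8, r3:12, r4:4}
[4] xori  r2, r4, 6  →  {r0:0, r1:0, r2:2, r3:12, r4:4}
[5] addi  r3, r3, 7  →  {r0:0, r1:0, r2:2, r3:19, r4:4}
[6] beq  r0, r1, L8  →  {r0:0, r1:0, r2:2, r3:19, r4:4}  ⟨branch taken⟩
[7] ori   r3, r0, 7  →  {r0:0, r1:0, r2:2, r3:7, r4:4}
[8] xor  r4, r3, r0  →  {r0:0, r1:0, r2:2, r3:7, r4:7}
[9] addi  r1, r4, 7  →  {r0:0, r1:14, r2:2, r3:7, r4:7}

7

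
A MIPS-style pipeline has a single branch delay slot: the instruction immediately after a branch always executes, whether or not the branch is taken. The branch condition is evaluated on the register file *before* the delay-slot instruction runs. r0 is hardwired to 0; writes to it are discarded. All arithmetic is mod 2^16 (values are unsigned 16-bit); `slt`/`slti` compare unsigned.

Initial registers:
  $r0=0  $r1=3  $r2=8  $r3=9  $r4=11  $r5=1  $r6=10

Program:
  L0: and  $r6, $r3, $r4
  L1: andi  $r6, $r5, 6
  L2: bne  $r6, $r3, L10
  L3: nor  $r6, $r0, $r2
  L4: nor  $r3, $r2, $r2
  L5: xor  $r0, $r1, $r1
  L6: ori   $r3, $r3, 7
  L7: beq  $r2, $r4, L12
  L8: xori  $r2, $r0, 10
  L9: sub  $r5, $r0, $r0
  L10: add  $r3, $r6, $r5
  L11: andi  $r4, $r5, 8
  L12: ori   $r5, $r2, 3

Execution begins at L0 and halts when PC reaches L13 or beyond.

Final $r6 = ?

65527

  step pc=0: and  $r6, $r3, $r4  regs=(0,3,8,9,11,1,9)
  step pc=1: andi  $r6, $r5, 6  regs=(0,3,8,9,11,1,0)
  step pc=2: bne  $r6, $r3, L10  cond=T  regs=(0,3,8,9,11,1,0)
  step pc=3: nor  $r6, $r0, $r2  regs=(0,3,8,9,11,1,65527)
  step pc=10: add  $r3, $r6, $r5  regs=(0,3,8,65528,11,1,65527)
  step pc=11: andi  $r4, $r5, 8  regs=(0,3,8,65528,0,1,65527)
  step pc=12: ori   $r5, $r2, 3  regs=(0,3,8,65528,0,11,65527)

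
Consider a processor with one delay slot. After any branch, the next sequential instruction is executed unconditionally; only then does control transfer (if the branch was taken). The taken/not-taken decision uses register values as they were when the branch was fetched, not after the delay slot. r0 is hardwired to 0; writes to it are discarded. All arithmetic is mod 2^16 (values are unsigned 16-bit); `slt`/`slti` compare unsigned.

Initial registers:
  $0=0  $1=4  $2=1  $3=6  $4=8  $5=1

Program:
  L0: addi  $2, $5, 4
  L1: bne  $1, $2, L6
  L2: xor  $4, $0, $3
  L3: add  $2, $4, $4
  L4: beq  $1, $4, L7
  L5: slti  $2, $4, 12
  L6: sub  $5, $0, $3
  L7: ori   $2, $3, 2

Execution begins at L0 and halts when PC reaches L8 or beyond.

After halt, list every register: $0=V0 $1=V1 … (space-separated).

$0=0 $1=4 $2=6 $3=6 $4=6 $5=65530

#0 addi  $2, $5, 4 ; 0/4/5/6/8/1
#1 bne  $1, $2, L6 ; 0/4/5/6/8/1 ; →target
#2 xor  $4, $0, $3 ; 0/4/5/6/6/1
#6 sub  $5, $0, $3 ; 0/4/5/6/6/65530
#7 ori   $2, $3, 2 ; 0/4/6/6/6/65530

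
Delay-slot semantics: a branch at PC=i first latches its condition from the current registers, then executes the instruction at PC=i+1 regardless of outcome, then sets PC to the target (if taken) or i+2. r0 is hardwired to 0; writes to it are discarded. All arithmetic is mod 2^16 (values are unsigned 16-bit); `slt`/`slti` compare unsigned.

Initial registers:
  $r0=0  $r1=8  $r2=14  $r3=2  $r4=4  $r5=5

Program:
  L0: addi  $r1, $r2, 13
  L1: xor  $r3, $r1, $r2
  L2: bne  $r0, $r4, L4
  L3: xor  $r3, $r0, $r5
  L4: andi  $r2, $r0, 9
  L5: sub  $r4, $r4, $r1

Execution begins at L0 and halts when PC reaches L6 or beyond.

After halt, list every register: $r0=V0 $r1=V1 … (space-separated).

$r0=0 $r1=27 $r2=0 $r3=5 $r4=65513 $r5=5

PC=0  addi  $r1, $r2, 13     | $r0=0 $r1=27 $r2=14 $r3=2 $r4=4 $r5=5
PC=1  xor  $r3, $r1, $r2     | $r0=0 $r1=27 $r2=14 $r3=21 $r4=4 $r5=5
PC=2  bne  $r0, $r4, L4      | $r0=0 $r1=27 $r2=14 $r3=21 $r4=4 $r5=5  [TAKEN]
PC=3  xor  $r3, $r0, $r5     | $r0=0 $r1=27 $r2=14 $r3=5 $r4=4 $r5=5
PC=4  andi  $r2, $r0, 9      | $r0=0 $r1=27 $r2=0 $r3=5 $r4=4 $r5=5
PC=5  sub  $r4, $r4, $r1     | $r0=0 $r1=27 $r2=0 $r3=5 $r4=65513 $r5=5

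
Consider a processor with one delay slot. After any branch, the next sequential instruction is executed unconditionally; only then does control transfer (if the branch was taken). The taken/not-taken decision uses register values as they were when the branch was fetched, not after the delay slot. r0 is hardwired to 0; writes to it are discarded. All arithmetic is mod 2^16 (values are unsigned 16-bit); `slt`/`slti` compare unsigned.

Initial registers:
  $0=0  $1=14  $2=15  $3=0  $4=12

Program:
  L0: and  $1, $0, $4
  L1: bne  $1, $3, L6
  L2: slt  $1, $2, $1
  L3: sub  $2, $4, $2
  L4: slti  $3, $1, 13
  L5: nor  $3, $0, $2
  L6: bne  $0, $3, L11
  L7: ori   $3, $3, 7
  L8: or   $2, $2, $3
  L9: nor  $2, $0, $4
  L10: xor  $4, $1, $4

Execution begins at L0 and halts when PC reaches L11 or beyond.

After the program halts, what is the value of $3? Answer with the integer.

7

  step pc=0: and  $1, $0, $4  regs=(0,0,15,0,12)
  step pc=1: bne  $1, $3, L6  cond=F  regs=(0,0,15,0,12)
  step pc=2: slt  $1, $2, $1  regs=(0,0,15,0,12)
  step pc=3: sub  $2, $4, $2  regs=(0,0,65533,0,12)
  step pc=4: slti  $3, $1, 13  regs=(0,0,65533,1,12)
  step pc=5: nor  $3, $0, $2  regs=(0,0,65533,2,12)
  step pc=6: bne  $0, $3, L11  cond=T  regs=(0,0,65533,2,12)
  step pc=7: ori   $3, $3, 7  regs=(0,0,65533,7,12)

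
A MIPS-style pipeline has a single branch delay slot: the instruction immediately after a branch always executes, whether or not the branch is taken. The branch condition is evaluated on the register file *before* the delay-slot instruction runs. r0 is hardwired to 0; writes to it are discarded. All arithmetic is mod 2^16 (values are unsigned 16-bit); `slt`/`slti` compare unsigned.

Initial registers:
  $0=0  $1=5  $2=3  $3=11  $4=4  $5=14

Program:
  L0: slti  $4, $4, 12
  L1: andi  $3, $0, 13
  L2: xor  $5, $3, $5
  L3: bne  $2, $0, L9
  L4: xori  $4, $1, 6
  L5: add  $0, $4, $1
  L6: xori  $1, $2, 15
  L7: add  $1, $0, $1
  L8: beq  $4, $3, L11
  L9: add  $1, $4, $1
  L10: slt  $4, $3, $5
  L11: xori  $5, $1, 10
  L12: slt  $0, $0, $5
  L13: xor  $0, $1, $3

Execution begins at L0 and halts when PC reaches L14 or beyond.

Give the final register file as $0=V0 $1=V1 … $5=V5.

  step pc=0: slti  $4, $4, 12  regs=(0,5,3,11,1,14)
  step pc=1: andi  $3, $0, 13  regs=(0,5,3,0,1,14)
  step pc=2: xor  $5, $3, $5  regs=(0,5,3,0,1,14)
  step pc=3: bne  $2, $0, L9  cond=T  regs=(0,5,3,0,1,14)
  step pc=4: xori  $4, $1, 6  regs=(0,5,3,0,3,14)
  step pc=9: add  $1, $4, $1  regs=(0,8,3,0,3,14)
  step pc=10: slt  $4, $3, $5  regs=(0,8,3,0,1,14)
  step pc=11: xori  $5, $1, 10  regs=(0,8,3,0,1,2)
  step pc=12: slt  $0, $0, $5  regs=(0,8,3,0,1,2)
  step pc=13: xor  $0, $1, $3  regs=(0,8,3,0,1,2)

$0=0 $1=8 $2=3 $3=0 $4=1 $5=2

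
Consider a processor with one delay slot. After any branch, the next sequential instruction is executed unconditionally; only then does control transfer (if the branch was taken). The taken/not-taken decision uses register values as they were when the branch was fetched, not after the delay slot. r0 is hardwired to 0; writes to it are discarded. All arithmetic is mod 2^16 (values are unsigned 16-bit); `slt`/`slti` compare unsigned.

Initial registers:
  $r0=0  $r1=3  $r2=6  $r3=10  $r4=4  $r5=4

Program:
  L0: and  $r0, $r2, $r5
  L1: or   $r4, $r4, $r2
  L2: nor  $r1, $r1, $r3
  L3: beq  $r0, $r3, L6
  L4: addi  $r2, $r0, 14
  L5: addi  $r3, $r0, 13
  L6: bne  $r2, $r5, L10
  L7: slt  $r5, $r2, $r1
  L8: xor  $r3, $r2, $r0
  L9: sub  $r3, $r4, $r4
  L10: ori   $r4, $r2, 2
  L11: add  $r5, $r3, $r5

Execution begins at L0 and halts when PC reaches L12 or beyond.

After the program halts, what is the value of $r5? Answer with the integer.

14

#0 and  $r0, $r2, $r5 ; 0/3/6/10/4/4
#1 or   $r4, $r4, $r2 ; 0/3/6/10/6/4
#2 nor  $r1, $r1, $r3 ; 0/65524/6/10/6/4
#3 beq  $r0, $r3, L6 ; 0/65524/6/10/6/4 ; →fallthru
#4 addi  $r2, $r0, 14 ; 0/65524/14/10/6/4
#5 addi  $r3, $r0, 13 ; 0/65524/14/13/6/4
#6 bne  $r2, $r5, L10 ; 0/65524/14/13/6/4 ; →target
#7 slt  $r5, $r2, $r1 ; 0/65524/14/13/6/1
#10 ori   $r4, $r2, 2 ; 0/65524/14/13/14/1
#11 add  $r5, $r3, $r5 ; 0/65524/14/13/14/14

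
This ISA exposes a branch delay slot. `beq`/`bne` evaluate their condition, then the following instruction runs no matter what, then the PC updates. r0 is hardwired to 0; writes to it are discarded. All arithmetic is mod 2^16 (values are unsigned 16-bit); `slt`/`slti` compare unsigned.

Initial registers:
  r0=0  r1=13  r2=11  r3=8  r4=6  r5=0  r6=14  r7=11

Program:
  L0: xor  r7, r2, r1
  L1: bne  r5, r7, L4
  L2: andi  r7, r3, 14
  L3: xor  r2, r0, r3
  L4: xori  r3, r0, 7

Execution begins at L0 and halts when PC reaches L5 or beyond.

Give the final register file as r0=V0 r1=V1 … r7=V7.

#0 xor  r7, r2, r1 ; 0/13/11/8/6/0/14/6
#1 bne  r5, r7, L4 ; 0/13/11/8/6/0/14/6 ; →target
#2 andi  r7, r3, 14 ; 0/13/11/8/6/0/14/8
#4 xori  r3, r0, 7 ; 0/13/11/7/6/0/14/8

r0=0 r1=13 r2=11 r3=7 r4=6 r5=0 r6=14 r7=8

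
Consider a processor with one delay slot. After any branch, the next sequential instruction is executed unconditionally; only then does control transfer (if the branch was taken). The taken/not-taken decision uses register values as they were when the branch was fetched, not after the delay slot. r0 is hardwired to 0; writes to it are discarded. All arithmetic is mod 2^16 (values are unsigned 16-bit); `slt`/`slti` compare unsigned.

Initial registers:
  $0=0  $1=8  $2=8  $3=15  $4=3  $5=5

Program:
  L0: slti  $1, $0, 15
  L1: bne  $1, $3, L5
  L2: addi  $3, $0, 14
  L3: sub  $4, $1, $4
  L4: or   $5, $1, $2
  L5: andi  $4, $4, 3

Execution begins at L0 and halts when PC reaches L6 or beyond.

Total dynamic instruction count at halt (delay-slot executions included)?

4

PC=0  slti  $1, $0, 15       | $0=0 $1=1 $2=8 $3=15 $4=3 $5=5
PC=1  bne  $1, $3, L5        | $0=0 $1=1 $2=8 $3=15 $4=3 $5=5  [TAKEN]
PC=2  addi  $3, $0, 14       | $0=0 $1=1 $2=8 $3=14 $4=3 $5=5
PC=5  andi  $4, $4, 3        | $0=0 $1=1 $2=8 $3=14 $4=3 $5=5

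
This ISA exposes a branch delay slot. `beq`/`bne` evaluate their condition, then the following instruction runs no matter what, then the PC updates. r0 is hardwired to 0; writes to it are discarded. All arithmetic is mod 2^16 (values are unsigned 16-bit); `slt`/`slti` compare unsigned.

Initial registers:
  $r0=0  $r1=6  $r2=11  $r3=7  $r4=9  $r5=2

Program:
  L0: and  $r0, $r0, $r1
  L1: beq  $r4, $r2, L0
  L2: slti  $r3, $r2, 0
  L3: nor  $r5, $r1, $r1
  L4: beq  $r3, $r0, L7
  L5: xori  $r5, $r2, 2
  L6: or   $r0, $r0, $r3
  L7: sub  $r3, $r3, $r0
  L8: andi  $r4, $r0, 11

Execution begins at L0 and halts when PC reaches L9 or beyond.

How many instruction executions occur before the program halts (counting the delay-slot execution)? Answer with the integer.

PC=0  and  $r0, $r0, $r1     | $r0=0 $r1=6 $r2=11 $r3=7 $r4=9 $r5=2
PC=1  beq  $r4, $r2, L0      | $r0=0 $r1=6 $r2=11 $r3=7 $r4=9 $r5=2  [not taken]
PC=2  slti  $r3, $r2, 0      | $r0=0 $r1=6 $r2=11 $r3=0 $r4=9 $r5=2
PC=3  nor  $r5, $r1, $r1     | $r0=0 $r1=6 $r2=11 $r3=0 $r4=9 $r5=65529
PC=4  beq  $r3, $r0, L7      | $r0=0 $r1=6 $r2=11 $r3=0 $r4=9 $r5=65529  [TAKEN]
PC=5  xori  $r5, $r2, 2      | $r0=0 $r1=6 $r2=11 $r3=0 $r4=9 $r5=9
PC=7  sub  $r3, $r3, $r0     | $r0=0 $r1=6 $r2=11 $r3=0 $r4=9 $r5=9
PC=8  andi  $r4, $r0, 11     | $r0=0 $r1=6 $r2=11 $r3=0 $r4=0 $r5=9

8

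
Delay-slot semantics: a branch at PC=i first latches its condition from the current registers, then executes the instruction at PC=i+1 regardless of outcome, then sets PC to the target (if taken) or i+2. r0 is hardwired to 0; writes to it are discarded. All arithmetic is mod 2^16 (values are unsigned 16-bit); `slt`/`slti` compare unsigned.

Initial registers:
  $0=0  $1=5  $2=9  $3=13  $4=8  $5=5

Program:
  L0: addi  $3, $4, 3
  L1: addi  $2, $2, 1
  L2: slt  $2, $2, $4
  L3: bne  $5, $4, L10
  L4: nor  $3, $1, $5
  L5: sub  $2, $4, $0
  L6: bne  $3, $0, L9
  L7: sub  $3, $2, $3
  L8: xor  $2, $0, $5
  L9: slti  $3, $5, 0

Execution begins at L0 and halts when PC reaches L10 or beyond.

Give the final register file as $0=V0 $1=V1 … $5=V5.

  step pc=0: addi  $3, $4, 3  regs=(0,5,9,11,8,5)
  step pc=1: addi  $2, $2, 1  regs=(0,5,10,11,8,5)
  step pc=2: slt  $2, $2, $4  regs=(0,5,0,11,8,5)
  step pc=3: bne  $5, $4, L10  cond=T  regs=(0,5,0,11,8,5)
  step pc=4: nor  $3, $1, $5  regs=(0,5,0,65530,8,5)

$0=0 $1=5 $2=0 $3=65530 $4=8 $5=5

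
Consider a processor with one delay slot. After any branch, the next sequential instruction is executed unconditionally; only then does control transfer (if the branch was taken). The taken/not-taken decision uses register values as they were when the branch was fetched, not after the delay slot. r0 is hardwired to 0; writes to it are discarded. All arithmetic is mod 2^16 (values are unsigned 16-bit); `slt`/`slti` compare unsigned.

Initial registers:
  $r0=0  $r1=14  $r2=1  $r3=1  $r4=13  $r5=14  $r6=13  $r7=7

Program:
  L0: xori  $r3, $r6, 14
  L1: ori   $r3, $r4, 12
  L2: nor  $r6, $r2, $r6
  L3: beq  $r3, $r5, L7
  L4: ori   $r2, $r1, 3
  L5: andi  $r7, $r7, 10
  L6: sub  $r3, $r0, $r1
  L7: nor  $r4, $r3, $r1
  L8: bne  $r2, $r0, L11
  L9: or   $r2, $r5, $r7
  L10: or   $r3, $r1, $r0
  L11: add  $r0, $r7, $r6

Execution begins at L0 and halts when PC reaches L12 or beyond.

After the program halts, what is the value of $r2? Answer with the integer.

14

PC=0  xori  $r3, $r6, 14     | $r0=0 $r1=14 $r2=1 $r3=3 $r4=13 $r5=14 $r6=13 $r7=7
PC=1  ori   $r3, $r4, 12     | $r0=0 $r1=14 $r2=1 $r3=13 $r4=13 $r5=14 $r6=13 $r7=7
PC=2  nor  $r6, $r2, $r6     | $r0=0 $r1=14 $r2=1 $r3=13 $r4=13 $r5=14 $r6=65522 $r7=7
PC=3  beq  $r3, $r5, L7      | $r0=0 $r1=14 $r2=1 $r3=13 $r4=13 $r5=14 $r6=65522 $r7=7  [not taken]
PC=4  ori   $r2, $r1, 3      | $r0=0 $r1=14 $r2=15 $r3=13 $r4=13 $r5=14 $r6=65522 $r7=7
PC=5  andi  $r7, $r7, 10     | $r0=0 $r1=14 $r2=15 $r3=13 $r4=13 $r5=14 $r6=65522 $r7=2
PC=6  sub  $r3, $r0, $r1     | $r0=0 $r1=14 $r2=15 $r3=65522 $r4=13 $r5=14 $r6=65522 $r7=2
PC=7  nor  $r4, $r3, $r1     | $r0=0 $r1=14 $r2=15 $r3=65522 $r4=1 $r5=14 $r6=65522 $r7=2
PC=8  bne  $r2, $r0, L11     | $r0=0 $r1=14 $r2=15 $r3=65522 $r4=1 $r5=14 $r6=65522 $r7=2  [TAKEN]
PC=9  or   $r2, $r5, $r7     | $r0=0 $r1=14 $r2=14 $r3=65522 $r4=1 $r5=14 $r6=65522 $r7=2
PC=11 add  $r0, $r7, $r6     | $r0=0 $r1=14 $r2=14 $r3=65522 $r4=1 $r5=14 $r6=65522 $r7=2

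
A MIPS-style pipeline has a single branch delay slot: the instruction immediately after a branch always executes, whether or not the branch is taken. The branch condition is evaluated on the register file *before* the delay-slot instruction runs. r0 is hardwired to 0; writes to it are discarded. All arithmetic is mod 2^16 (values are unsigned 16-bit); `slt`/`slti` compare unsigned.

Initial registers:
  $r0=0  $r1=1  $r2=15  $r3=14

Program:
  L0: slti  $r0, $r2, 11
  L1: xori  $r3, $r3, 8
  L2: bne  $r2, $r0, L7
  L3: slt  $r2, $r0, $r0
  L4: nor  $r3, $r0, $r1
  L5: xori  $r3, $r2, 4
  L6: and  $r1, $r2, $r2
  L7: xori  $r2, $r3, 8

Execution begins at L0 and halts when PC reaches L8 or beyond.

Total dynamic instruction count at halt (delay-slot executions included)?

5

  step pc=0: slti  $r0, $r2, 11  regs=(0,1,15,14)
  step pc=1: xori  $r3, $r3, 8  regs=(0,1,15,6)
  step pc=2: bne  $r2, $r0, L7  cond=T  regs=(0,1,15,6)
  step pc=3: slt  $r2, $r0, $r0  regs=(0,1,0,6)
  step pc=7: xori  $r2, $r3, 8  regs=(0,1,14,6)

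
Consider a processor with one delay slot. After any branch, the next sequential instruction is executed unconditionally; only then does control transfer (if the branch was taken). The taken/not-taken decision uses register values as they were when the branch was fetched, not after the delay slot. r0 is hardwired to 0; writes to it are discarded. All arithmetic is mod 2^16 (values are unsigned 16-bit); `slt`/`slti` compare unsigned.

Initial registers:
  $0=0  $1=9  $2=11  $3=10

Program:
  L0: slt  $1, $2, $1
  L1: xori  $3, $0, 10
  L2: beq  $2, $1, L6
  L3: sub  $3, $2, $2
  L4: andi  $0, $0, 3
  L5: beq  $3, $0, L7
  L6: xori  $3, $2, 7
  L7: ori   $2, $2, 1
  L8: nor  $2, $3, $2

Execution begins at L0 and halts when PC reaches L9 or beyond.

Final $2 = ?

65520

  step pc=0: slt  $1, $2, $1  regs=(0,0,11,10)
  step pc=1: xori  $3, $0, 10  regs=(0,0,11,10)
  step pc=2: beq  $2, $1, L6  cond=F  regs=(0,0,11,10)
  step pc=3: sub  $3, $2, $2  regs=(0,0,11,0)
  step pc=4: andi  $0, $0, 3  regs=(0,0,11,0)
  step pc=5: beq  $3, $0, L7  cond=T  regs=(0,0,11,0)
  step pc=6: xori  $3, $2, 7  regs=(0,0,11,12)
  step pc=7: ori   $2, $2, 1  regs=(0,0,11,12)
  step pc=8: nor  $2, $3, $2  regs=(0,0,65520,12)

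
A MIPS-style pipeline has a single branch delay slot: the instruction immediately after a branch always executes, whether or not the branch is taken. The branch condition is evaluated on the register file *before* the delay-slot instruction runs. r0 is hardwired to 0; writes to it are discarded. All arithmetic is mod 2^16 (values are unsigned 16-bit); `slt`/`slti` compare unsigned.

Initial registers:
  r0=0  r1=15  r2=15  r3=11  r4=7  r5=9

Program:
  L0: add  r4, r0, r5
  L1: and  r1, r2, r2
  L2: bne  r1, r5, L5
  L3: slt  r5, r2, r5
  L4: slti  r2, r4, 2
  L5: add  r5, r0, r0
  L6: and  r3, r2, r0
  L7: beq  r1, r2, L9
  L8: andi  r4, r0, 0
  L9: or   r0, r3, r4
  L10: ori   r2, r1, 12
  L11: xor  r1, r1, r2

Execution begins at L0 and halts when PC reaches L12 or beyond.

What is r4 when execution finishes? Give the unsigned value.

0

#0 add  r4, r0, r5 ; 0/15/15/11/9/9
#1 and  r1, r2, r2 ; 0/15/15/11/9/9
#2 bne  r1, r5, L5 ; 0/15/15/11/9/9 ; →target
#3 slt  r5, r2, r5 ; 0/15/15/11/9/0
#5 add  r5, r0, r0 ; 0/15/15/11/9/0
#6 and  r3, r2, r0 ; 0/15/15/0/9/0
#7 beq  r1, r2, L9 ; 0/15/15/0/9/0 ; →target
#8 andi  r4, r0, 0 ; 0/15/15/0/0/0
#9 or   r0, r3, r4 ; 0/15/15/0/0/0
#10 ori   r2, r1, 12 ; 0/15/15/0/0/0
#11 xor  r1, r1, r2 ; 0/0/15/0/0/0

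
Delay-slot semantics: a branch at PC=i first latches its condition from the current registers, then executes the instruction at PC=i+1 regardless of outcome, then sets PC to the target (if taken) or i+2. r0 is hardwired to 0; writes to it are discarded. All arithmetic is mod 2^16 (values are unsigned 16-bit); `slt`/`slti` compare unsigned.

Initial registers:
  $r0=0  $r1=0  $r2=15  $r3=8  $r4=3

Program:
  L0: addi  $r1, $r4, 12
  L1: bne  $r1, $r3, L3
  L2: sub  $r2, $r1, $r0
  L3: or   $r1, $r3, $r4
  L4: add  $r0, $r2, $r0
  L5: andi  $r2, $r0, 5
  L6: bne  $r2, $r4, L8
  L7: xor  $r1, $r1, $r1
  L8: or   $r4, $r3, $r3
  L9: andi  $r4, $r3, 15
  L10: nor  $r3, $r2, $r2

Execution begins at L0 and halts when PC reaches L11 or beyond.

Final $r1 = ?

  step pc=0: addi  $r1, $r4, 12  regs=(0,15,15,8,3)
  step pc=1: bne  $r1, $r3, L3  cond=T  regs=(0,15,15,8,3)
  step pc=2: sub  $r2, $r1, $r0  regs=(0,15,15,8,3)
  step pc=3: or   $r1, $r3, $r4  regs=(0,11,15,8,3)
  step pc=4: add  $r0, $r2, $r0  regs=(0,11,15,8,3)
  step pc=5: andi  $r2, $r0, 5  regs=(0,11,0,8,3)
  step pc=6: bne  $r2, $r4, L8  cond=T  regs=(0,11,0,8,3)
  step pc=7: xor  $r1, $r1, $r1  regs=(0,0,0,8,3)
  step pc=8: or   $r4, $r3, $r3  regs=(0,0,0,8,8)
  step pc=9: andi  $r4, $r3, 15  regs=(0,0,0,8,8)
  step pc=10: nor  $r3, $r2, $r2  regs=(0,0,0,65535,8)

0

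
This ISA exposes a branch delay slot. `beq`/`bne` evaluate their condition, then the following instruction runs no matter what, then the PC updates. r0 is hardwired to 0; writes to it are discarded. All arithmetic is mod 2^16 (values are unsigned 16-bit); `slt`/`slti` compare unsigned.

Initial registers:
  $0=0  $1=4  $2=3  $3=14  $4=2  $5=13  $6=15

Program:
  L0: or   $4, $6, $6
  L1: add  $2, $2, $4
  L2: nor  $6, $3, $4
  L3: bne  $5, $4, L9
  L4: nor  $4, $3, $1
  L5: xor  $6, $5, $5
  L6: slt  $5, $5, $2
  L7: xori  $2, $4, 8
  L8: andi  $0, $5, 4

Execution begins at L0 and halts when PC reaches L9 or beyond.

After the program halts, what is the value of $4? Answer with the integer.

  step pc=0: or   $4, $6, $6  regs=(0,4,3,14,15,13,15)
  step pc=1: add  $2, $2, $4  regs=(0,4,18,14,15,13,15)
  step pc=2: nor  $6, $3, $4  regs=(0,4,18,14,15,13,65520)
  step pc=3: bne  $5, $4, L9  cond=T  regs=(0,4,18,14,15,13,65520)
  step pc=4: nor  $4, $3, $1  regs=(0,4,18,14,65521,13,65520)

65521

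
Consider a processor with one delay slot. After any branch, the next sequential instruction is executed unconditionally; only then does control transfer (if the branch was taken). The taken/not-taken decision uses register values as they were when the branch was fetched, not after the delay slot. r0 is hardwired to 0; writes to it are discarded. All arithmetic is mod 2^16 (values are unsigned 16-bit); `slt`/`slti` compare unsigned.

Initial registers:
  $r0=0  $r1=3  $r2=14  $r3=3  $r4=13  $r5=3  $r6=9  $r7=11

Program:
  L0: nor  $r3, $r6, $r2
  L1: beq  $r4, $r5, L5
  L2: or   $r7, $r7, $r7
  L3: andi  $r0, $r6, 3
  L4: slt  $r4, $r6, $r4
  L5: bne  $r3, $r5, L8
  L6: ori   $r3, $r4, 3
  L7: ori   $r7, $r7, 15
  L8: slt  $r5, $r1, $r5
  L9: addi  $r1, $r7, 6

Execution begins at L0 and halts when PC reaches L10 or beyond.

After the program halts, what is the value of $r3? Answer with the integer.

3

#0 nor  $r3, $r6, $r2 ; 0/3/14/65520/13/3/9/11
#1 beq  $r4, $r5, L5 ; 0/3/14/65520/13/3/9/11 ; →fallthru
#2 or   $r7, $r7, $r7 ; 0/3/14/65520/13/3/9/11
#3 andi  $r0, $r6, 3 ; 0/3/14/65520/13/3/9/11
#4 slt  $r4, $r6, $r4 ; 0/3/14/65520/1/3/9/11
#5 bne  $r3, $r5, L8 ; 0/3/14/65520/1/3/9/11 ; →target
#6 ori   $r3, $r4, 3 ; 0/3/14/3/1/3/9/11
#8 slt  $r5, $r1, $r5 ; 0/3/14/3/1/0/9/11
#9 addi  $r1, $r7, 6 ; 0/17/14/3/1/0/9/11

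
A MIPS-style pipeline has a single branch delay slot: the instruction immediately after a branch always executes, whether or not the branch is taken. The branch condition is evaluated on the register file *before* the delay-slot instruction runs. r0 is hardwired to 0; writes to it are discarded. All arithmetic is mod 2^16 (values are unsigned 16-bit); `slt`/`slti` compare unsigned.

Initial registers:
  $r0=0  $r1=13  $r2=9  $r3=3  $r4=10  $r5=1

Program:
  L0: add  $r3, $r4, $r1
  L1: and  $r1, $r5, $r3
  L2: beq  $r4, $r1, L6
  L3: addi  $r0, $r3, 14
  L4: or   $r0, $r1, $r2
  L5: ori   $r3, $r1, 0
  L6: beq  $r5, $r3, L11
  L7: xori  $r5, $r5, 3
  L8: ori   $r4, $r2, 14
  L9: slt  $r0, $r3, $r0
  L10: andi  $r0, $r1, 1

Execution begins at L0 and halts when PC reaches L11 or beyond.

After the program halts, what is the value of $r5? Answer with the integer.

2

[0] add  $r3, $r4, $r1  →  {$r0:0, $r1:13, $r2:9, $r3:23, $r4:10, $r5:1}
[1] and  $r1, $r5, $r3  →  {$r0:0, $r1:1, $r2:9, $r3:23, $r4:10, $r5:1}
[2] beq  $r4, $r1, L6  →  {$r0:0, $r1:1, $r2:9, $r3:23, $r4:10, $r5:1}  ⟨branch fallthrough⟩
[3] addi  $r0, $r3, 14  →  {$r0:0, $r1:1, $r2:9, $r3:23, $r4:10, $r5:1}
[4] or   $r0, $r1, $r2  →  {$r0:0, $r1:1, $r2:9, $r3:23, $r4:10, $r5:1}
[5] ori   $r3, $r1, 0  →  {$r0:0, $r1:1, $r2:9, $r3:1, $r4:10, $r5:1}
[6] beq  $r5, $r3, L11  →  {$r0:0, $r1:1, $r2:9, $r3:1, $r4:10, $r5:1}  ⟨branch taken⟩
[7] xori  $r5, $r5, 3  →  {$r0:0, $r1:1, $r2:9, $r3:1, $r4:10, $r5:2}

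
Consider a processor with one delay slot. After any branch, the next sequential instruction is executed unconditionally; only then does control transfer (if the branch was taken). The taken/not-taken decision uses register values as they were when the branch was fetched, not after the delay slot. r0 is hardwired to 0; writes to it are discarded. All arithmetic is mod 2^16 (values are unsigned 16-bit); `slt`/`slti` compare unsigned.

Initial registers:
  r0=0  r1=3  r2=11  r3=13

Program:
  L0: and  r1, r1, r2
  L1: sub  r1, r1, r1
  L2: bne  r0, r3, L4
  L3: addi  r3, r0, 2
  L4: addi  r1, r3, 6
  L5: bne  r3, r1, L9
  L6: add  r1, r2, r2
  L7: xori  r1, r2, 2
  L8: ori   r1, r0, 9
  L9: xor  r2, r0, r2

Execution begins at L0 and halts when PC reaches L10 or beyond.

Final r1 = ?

PC=0  and  r1, r1, r2        | r0=0 r1=3 r2=11 r3=13
PC=1  sub  r1, r1, r1        | r0=0 r1=0 r2=11 r3=13
PC=2  bne  r0, r3, L4        | r0=0 r1=0 r2=11 r3=13  [TAKEN]
PC=3  addi  r3, r0, 2        | r0=0 r1=0 r2=11 r3=2
PC=4  addi  r1, r3, 6        | r0=0 r1=8 r2=11 r3=2
PC=5  bne  r3, r1, L9        | r0=0 r1=8 r2=11 r3=2  [TAKEN]
PC=6  add  r1, r2, r2        | r0=0 r1=22 r2=11 r3=2
PC=9  xor  r2, r0, r2        | r0=0 r1=22 r2=11 r3=2

22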